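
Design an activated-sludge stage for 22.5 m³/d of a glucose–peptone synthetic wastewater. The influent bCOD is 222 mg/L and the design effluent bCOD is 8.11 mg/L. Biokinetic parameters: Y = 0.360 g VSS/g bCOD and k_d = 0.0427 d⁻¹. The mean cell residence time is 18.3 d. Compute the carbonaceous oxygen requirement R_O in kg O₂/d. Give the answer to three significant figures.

Observed yield with endogenous decay: Y_obs = Y / (1 + k_d·θ_c) = 0.360 / (1 + 0.0427 × 18.3) = 0.360 / 1.781 = 0.2021 g VSS/g bCOD.
Q·(S₀ − S) = 22.5 × (222 − 8.11) × 10⁻³ = 4.813 kg/d removed.
P_X = Y_obs·Q·(S₀ − S) = 0.2021 × 4.813 = 0.9725 kg VSS/d.
Carbonaceous O₂ demand = substrate oxidised − cell-mass equivalent = 4.813 − 1.42 × 0.9725 = 3.432 kg O₂/d.

R_O ≈ 3.43 kg O₂/d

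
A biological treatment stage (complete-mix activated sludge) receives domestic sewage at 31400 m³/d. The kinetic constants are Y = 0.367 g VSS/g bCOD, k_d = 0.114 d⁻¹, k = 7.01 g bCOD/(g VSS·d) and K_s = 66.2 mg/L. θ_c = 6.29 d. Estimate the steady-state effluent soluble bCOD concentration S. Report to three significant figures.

From the Monod/SRT balance for a CMAS, S = K_s·(1+k_d θ_c)/[θ_c·(Y k − k_d) − 1] = 66.2 × (1 + 0.114 × 6.29) / [6.29 × (0.367 × 7.01 − 0.114) − 1] = 113.7 / 14.47 = 7.858 mg/L.

S ≈ 7.86 mg/L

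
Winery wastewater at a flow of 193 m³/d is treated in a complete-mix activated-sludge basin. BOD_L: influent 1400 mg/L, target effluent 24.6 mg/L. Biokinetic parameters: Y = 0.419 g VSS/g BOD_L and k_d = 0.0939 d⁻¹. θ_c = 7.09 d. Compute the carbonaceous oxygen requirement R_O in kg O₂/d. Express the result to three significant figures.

Observed yield with endogenous decay: Y_obs = Y / (1 + k_d·θ_c) = 0.419 / (1 + 0.0939 × 7.09) = 0.419 / 1.666 = 0.2515 g VSS/g BOD_L.
Substrate removed = Q·(S₀ − S) = 193 m³/d × (1400 − 24.6) g/m³ = 2.65×10^5 g/d = 265.5 kg/d.
P_X = Y_obs·Q·(S₀ − S) = 0.2515 × 265.5 = 66.77 kg VSS/d.
Carbonaceous O₂ demand = substrate oxidised − cell-mass equivalent = 265.5 − 1.42 × 66.77 = 170.6 kg O₂/d.

R_O ≈ 171 kg O₂/d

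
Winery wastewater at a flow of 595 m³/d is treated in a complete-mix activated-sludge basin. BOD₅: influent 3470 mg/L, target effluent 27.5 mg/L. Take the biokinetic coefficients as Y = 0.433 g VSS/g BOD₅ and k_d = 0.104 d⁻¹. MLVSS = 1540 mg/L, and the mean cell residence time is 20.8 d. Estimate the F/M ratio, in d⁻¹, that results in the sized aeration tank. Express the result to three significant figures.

F/M ≈ 0.354 d⁻¹

From the SRT design equation V = Y Q (S₀−S) θ_c / [X (1 + k_d θ_c)] = 0.433 × 595 × (3470 − 27.5) × 20.8 / [1540 × (1 + 0.104 × 20.8)] = 1.84×10^7 / 4871 = 3787 m³.
F/M = Q·S₀ / (V·X) = 595 × 3470 / (3787 × 1540) = 0.3540 g BOD₅·(g VSS·d)⁻¹.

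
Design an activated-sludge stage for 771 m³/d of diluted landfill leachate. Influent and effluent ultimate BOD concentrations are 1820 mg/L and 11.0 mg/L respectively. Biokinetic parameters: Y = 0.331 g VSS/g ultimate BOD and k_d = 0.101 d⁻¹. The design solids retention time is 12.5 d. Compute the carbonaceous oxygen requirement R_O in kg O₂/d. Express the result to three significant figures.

Correct the yield for decay: Y_obs = Y/(1 + k_d θ_c) = 0.331 / (1 + 0.101 × 12.5) = 0.331 / 2.263 = 0.1463.
Mass of ultimate BOD removed per day: Q(S₀ − S) = 771 × 1809 g/m³ = 1395 kg/d.
Net sludge production P_X = 0.1463 × 1395 = 204.0 kg VSS/d.
R_O = Q·ΔS − 1.42 P_X = 1395 − 289.7 = 1105 kg O₂/d.

R_O ≈ 1100 kg O₂/d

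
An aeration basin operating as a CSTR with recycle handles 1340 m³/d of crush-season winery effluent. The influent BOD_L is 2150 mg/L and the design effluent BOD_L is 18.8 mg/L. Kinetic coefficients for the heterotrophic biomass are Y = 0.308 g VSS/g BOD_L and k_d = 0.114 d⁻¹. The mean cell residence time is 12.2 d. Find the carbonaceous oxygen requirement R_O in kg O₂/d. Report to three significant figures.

Observed yield with endogenous decay: Y_obs = Y / (1 + k_d·θ_c) = 0.308 / (1 + 0.114 × 12.2) = 0.308 / 2.391 = 0.1288 g VSS/g BOD_L.
Q·(S₀ − S) = 1340 × (2150 − 18.8) × 10⁻³ = 2856 kg/d removed.
Biomass synthesised: P_X = Y_obs × 2856 = 367.9 kg VSS/d.
R_O = Q·(S₀ − S) − 1.42·P_X = 2856 − 1.42 × 367.9 = 2333 kg O₂/d.

R_O ≈ 2330 kg O₂/d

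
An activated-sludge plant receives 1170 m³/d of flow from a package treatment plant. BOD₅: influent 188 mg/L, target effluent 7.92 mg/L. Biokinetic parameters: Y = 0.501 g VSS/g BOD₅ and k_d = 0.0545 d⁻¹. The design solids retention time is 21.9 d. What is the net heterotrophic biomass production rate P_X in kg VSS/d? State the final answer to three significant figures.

Y_obs = Y / (1 + k_d θ_c) = 0.501 / (1 + 0.0545 × 21.9) = 0.501 / 2.194 = 0.2284.
ΔS = 188 − 7.92 = 180.1 mg/L, so the substrate removal rate is 1170 × 180.1/1000 = 210.7 kg BOD₅/d.
P_X = Y_obs · Q(S₀ − S) = 0.2284 × 210.7 = 48.12 kg VSS/d.

P_X ≈ 48.1 kg VSS/d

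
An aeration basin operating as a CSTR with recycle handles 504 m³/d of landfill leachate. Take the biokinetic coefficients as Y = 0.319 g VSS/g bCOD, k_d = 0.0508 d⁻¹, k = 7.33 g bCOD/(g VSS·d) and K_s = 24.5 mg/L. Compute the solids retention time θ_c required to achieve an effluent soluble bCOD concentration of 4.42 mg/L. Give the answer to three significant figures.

Specific growth rate at S = 4.42 mg/L: μ = YkS/(K_s+S) = 0.319·7.33·4.42/(24.5+4.42) = 0.3574 d⁻¹.
Then 1/θ_c = μ − k_d = 0.3574 − 0.0508 = 0.3066 d⁻¹, giving θ_c = 3.262 d.

θ_c ≈ 3.26 d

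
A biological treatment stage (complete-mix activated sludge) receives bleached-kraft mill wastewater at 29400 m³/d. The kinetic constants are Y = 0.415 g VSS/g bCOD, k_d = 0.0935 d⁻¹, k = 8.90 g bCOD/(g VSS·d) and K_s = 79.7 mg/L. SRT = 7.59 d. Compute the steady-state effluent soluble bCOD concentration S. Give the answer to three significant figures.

S ≈ 5.18 mg/L

For a completely mixed reactor with recycle the Lawrence–McCarty relation gives S = K_s·(1 + k_d·θ_c) / [θ_c·(Y·k − k_d) − 1] = 79.7 × (1 + 0.0935 × 7.59) / [7.59 × (0.415 × 8.90 − 0.0935) − 1] = 136.3 / 26.32 = 5.176 mg/L.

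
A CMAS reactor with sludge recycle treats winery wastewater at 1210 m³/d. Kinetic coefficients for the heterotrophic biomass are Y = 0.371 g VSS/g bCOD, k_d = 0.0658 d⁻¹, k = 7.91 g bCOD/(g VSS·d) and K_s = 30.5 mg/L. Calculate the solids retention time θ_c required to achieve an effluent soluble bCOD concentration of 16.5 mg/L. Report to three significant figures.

θ_c ≈ 1.04 d

At the target effluent, Y k S/(K_s+S) = 0.371×7.91×16.5/47.00 = 1.030 d⁻¹.
θ_c = 1/(μ − k_d) = 1/(1.030 − 0.0658) = 1/0.9644 = 1.037 d.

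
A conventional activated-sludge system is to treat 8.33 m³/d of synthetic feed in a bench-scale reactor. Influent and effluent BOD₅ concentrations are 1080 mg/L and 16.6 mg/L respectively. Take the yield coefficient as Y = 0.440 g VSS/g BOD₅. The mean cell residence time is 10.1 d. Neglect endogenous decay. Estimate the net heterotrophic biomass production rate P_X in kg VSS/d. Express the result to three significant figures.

P_X ≈ 3.90 kg VSS/d

With endogenous decay neglected, the observed yield equals the true yield: Y_obs = Y = 0.440 g VSS/g BOD₅.
Substrate removed = Q·(S₀ − S) = 8.33 m³/d × (1080 − 16.6) g/m³ = 8.86×10^3 g/d = 8.858 kg/d.
Biomass produced: P_X = Y_obs·Q·ΔS = 0.4400 × 8.858 ≈ 3.898 kg VSS/d.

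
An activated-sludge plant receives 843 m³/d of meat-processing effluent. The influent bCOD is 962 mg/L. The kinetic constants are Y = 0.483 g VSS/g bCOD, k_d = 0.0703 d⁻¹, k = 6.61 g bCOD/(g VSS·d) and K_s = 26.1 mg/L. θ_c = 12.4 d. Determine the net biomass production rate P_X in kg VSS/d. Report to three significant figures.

For a completely mixed reactor with recycle the Lawrence–McCarty relation gives S = K_s·(1 + k_d·θ_c) / [θ_c·(Y·k − k_d) − 1] = 26.1 × (1 + 0.0703 × 12.4) / [12.4 × (0.483 × 6.61 − 0.0703) − 1] = 48.85 / 37.72 = 1.295 mg/L.
Correct the yield for decay: Y_obs = Y/(1 + k_d θ_c) = 0.483 / (1 + 0.0703 × 12.4) = 0.483 / 1.872 = 0.2581.
Q·(S₀ − S) = 843 × (962 − 1.30) × 10⁻³ = 809.9 kg/d removed.
So the net sludge growth is P_X = 0.2581 × 809.9 = 209.0 kg VSS/d.

P_X ≈ 209 kg VSS/d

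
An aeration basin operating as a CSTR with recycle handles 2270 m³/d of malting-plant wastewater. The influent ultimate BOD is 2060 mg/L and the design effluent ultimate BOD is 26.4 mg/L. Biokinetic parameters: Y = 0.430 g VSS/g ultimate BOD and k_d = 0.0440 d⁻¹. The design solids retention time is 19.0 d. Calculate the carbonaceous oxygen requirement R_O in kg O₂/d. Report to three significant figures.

Y_obs = Y / (1 + k_d θ_c) = 0.430 / (1 + 0.0440 × 19.0) = 0.430 / 1.836 = 0.2342.
Mass of ultimate BOD removed per day: Q(S₀ − S) = 2270 × 2034 g/m³ = 4616 kg/d.
P_X = Y_obs·Q·(S₀ − S) = 0.2342 × 4616 = 1081 kg VSS/d.
R_O = Q·(S₀ − S) − 1.42·P_X = 4616 − 1.42 × 1081 = 3081 kg O₂/d.

R_O ≈ 3080 kg O₂/d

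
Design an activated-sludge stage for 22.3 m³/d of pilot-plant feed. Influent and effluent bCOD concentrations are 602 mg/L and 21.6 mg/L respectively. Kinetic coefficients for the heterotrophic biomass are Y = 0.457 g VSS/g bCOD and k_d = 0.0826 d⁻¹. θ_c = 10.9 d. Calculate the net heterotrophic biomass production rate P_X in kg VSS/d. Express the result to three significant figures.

Correct the yield for decay: Y_obs = Y/(1 + k_d θ_c) = 0.457 / (1 + 0.0826 × 10.9) = 0.457 / 1.900 = 0.2405.
Substrate removed = Q·(S₀ − S) = 22.3 m³/d × (602 − 21.6) g/m³ = 1.29×10^4 g/d = 12.94 kg/d.
Biomass produced: P_X = Y_obs·Q·ΔS = 0.2405 × 12.94 ≈ 3.113 kg VSS/d.

P_X ≈ 3.11 kg VSS/d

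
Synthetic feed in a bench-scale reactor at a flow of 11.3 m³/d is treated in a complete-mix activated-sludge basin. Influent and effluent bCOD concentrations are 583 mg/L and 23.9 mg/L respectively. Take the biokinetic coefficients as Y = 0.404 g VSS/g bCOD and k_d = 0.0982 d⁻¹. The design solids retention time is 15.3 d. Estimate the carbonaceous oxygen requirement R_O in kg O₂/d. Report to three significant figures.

R_O ≈ 4.87 kg O₂/d

Correct the yield for decay: Y_obs = Y/(1 + k_d θ_c) = 0.404 / (1 + 0.0982 × 15.3) = 0.404 / 2.502 = 0.1614.
Q·(S₀ − S) = 11.3 × (583 − 23.9) × 10⁻³ = 6.318 kg/d removed.
Net sludge production P_X = 0.1614 × 6.318 = 1.020 kg VSS/d.
Carbonaceous O₂ demand = substrate oxidised − cell-mass equivalent = 6.318 − 1.42 × 1.020 = 4.869 kg O₂/d.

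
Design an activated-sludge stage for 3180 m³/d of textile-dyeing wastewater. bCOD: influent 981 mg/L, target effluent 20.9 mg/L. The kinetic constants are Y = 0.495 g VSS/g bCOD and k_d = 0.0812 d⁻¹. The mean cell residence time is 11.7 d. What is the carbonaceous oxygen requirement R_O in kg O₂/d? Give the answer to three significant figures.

Observed yield with endogenous decay: Y_obs = Y / (1 + k_d·θ_c) = 0.495 / (1 + 0.0812 × 11.7) = 0.495 / 1.950 = 0.2538 g VSS/g bCOD.
Substrate removed = Q·(S₀ − S) = 3180 m³/d × (981 − 20.9) g/m³ = 3.05×10^6 g/d = 3053 kg/d.
P_X = Y_obs·Q·(S₀ − S) = 0.2538 × 3053 = 775.0 kg VSS/d.
Carbonaceous O₂ demand = substrate oxidised − cell-mass equivalent = 3053 − 1.42 × 775.0 = 1953 kg O₂/d.

R_O ≈ 1950 kg O₂/d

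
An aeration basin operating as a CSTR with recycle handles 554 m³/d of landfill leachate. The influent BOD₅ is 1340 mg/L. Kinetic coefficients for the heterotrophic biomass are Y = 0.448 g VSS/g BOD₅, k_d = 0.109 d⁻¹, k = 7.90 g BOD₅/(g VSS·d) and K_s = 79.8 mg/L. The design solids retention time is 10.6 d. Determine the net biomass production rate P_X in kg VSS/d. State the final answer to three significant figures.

P_X ≈ 154 kg VSS/d

Effluent substrate depends only on kinetics and SRT: S = K_s(1 + k_d θ_c) / [θ_c(Yk − k_d) − 1] = 79.8 × (1 + 0.109 × 10.6) / [10.6 × (0.448 × 7.90 − 0.109) − 1] = 172.0 / 35.36 = 4.864 mg/L.
Observed yield with endogenous decay: Y_obs = Y / (1 + k_d·θ_c) = 0.448 / (1 + 0.109 × 10.6) = 0.448 / 2.155 = 0.2079 g VSS/g BOD₅.
ΔS = 1340 − 4.86 = 1335 mg/L, so the substrate removal rate is 554 × 1335/1000 = 739.7 kg BOD₅/d.
Biomass produced: P_X = Y_obs·Q·ΔS = 0.2079 × 739.7 ≈ 153.7 kg VSS/d.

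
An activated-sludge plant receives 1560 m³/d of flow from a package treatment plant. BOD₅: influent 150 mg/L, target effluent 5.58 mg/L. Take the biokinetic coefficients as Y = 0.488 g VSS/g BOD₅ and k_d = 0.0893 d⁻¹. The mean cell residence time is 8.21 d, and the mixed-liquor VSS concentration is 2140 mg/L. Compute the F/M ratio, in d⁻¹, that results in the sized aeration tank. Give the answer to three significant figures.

F/M ≈ 0.449 d⁻¹

Rearranging the biomass balance for a CMAS with decay, V = Y·Q·ΔS·θ_c / [X·(1+k_d θ_c)] = 0.488 × 1560 × (150 − 5.58) × 8.21 / [2140 × (1 + 0.0893 × 8.21)] = 9.03×10^5 / 3709 = 243.4 m³.
F/M = Q·S₀ / (V·X) = 1560 × 150 / (243.4 × 2140) = 0.4493 g BOD₅·(g VSS·d)⁻¹.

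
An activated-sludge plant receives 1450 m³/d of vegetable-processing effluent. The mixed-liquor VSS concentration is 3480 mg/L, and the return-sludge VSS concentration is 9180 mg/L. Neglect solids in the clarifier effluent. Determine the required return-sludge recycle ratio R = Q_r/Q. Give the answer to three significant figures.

Solids balance on the clarifier gives (1+R)X = R·X_r, so R = X/(X_r − X) = 3480 / (9180 − 3480) = 0.6105.

R ≈ 0.611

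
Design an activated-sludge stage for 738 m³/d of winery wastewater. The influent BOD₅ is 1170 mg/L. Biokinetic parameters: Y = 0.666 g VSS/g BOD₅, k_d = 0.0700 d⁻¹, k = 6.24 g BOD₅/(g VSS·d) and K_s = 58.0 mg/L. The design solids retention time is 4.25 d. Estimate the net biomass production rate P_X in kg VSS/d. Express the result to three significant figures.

P_X ≈ 441 kg VSS/d

Effluent substrate depends only on kinetics and SRT: S = K_s(1 + k_d θ_c) / [θ_c(Yk − k_d) − 1] = 58.0 × (1 + 0.0700 × 4.25) / [4.25 × (0.666 × 6.24 − 0.0700) − 1] = 75.26 / 16.36 = 4.599 mg/L.
Correct the yield for decay: Y_obs = Y/(1 + k_d θ_c) = 0.666 / (1 + 0.0700 × 4.25) = 0.666 / 1.298 = 0.5133.
ΔS = 1170 − 4.60 = 1165 mg/L, so the substrate removal rate is 738 × 1165/1000 = 860.1 kg BOD₅/d.
Net biomass production P_X = Y_obs × Q·(S₀ − S) = 0.5133 × 860.1 = 441.5 kg VSS/d.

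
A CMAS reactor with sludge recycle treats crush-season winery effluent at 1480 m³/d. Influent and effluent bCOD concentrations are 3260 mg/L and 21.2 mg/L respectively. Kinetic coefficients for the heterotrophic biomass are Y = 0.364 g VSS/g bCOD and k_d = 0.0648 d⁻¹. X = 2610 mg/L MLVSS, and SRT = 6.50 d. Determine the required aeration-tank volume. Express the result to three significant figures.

V ≈ 3060 m³

Rearranging the biomass balance for a CMAS with decay, V = Y·Q·ΔS·θ_c / [X·(1+k_d θ_c)] = 0.364 × 1480 × (3260 − 21.2) × 6.50 / [2610 × (1 + 0.0648 × 6.50)] = 1.13×10^7 / 3709 = 3057 m³.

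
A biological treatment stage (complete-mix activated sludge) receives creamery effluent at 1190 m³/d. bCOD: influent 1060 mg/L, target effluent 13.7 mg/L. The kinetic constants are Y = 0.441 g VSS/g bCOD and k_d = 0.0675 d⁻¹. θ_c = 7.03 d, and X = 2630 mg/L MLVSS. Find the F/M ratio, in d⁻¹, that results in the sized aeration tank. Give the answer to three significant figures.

F/M ≈ 0.482 d⁻¹

Steady-state biomass mass balance: V·X·(1 + k_d·θ_c) = Y·Q·(S₀ − S)·θ_c, so V = 0.441 × 1190 × (1060 − 13.7) × 7.03 / [2630 × (1 + 0.0675 × 7.03)] = 3.86×10^6 / 3878 = 995.4 m³.
F/M = Q·S₀ / (V·X) = 1190 × 1060 / (995.4 × 2630) = 0.4818 g bCOD·(g VSS·d)⁻¹.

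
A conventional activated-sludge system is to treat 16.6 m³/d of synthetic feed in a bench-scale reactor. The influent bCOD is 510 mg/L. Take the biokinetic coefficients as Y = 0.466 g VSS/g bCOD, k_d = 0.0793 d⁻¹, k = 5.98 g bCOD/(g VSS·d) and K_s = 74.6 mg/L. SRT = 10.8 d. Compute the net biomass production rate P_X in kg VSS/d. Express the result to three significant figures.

P_X ≈ 2.10 kg VSS/d

From the Monod/SRT balance for a CMAS, S = K_s·(1+k_d θ_c)/[θ_c·(Y k − k_d) − 1] = 74.6 × (1 + 0.0793 × 10.8) / [10.8 × (0.466 × 5.98 − 0.0793) − 1] = 138.5 / 28.24 = 4.904 mg/L.
Correct the yield for decay: Y_obs = Y/(1 + k_d θ_c) = 0.466 / (1 + 0.0793 × 10.8) = 0.466 / 1.856 = 0.2510.
ΔS = 510 − 4.90 = 505.1 mg/L, so the substrate removal rate is 16.6 × 505.1/1000 = 8.385 kg bCOD/d.
P_X = Y_obs · Q(S₀ − S) = 0.2510 × 8.385 = 2.105 kg VSS/d.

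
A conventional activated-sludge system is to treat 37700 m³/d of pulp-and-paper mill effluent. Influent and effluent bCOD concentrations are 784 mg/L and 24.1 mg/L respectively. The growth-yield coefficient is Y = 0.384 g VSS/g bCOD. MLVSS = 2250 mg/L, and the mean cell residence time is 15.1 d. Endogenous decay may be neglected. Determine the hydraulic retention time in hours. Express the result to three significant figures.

Biomass mass balance (decay neglected): V·X = Y·Q·(S₀ − S)·θ_c, so V = 0.384 × 37700 × (784 − 24.1) × 15.1 / 2250 = 73828 m³.
τ = V/Q = 73828/37700 = 1.958 d, or 47.00 h.

τ ≈ 47.0 h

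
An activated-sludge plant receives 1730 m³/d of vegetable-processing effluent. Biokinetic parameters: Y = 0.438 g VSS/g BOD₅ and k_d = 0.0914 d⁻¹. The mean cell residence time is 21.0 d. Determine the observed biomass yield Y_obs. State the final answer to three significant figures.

The observed yield is Y_obs = Y/(1 + k_d·θ_c) = 0.438 / (1 + 0.0914 × 21.0) = 0.438 / 2.919 = 0.1500 g VSS per g BOD₅ removed.

Y_obs ≈ 0.150 g VSS/g BOD₅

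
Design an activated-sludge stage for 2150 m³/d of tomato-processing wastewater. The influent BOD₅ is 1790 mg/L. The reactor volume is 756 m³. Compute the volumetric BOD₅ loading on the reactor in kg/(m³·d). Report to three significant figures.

L_v ≈ 5.09 kg BOD₅/(m³·d)

L_v = Q S₀ / V = 2150 × 1790 × 10⁻³ / 756.0 = 5.091 kg/(m³·d).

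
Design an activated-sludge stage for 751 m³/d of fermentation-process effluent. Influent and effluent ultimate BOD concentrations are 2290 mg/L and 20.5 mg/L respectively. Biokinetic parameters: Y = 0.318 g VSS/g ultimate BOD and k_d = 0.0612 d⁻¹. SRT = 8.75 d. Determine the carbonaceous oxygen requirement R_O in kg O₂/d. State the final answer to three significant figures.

Y_obs = Y / (1 + k_d θ_c) = 0.318 / (1 + 0.0612 × 8.75) = 0.318 / 1.535 = 0.2071.
Mass of ultimate BOD removed per day: Q(S₀ − S) = 751 × 2270 g/m³ = 1704 kg/d.
Biomass synthesised: P_X = Y_obs × 1704 = 353.0 kg VSS/d.
R_O = Q·(S₀ − S) − 1.42·P_X = 1704 − 1.42 × 353.0 = 1203 kg O₂/d.

R_O ≈ 1200 kg O₂/d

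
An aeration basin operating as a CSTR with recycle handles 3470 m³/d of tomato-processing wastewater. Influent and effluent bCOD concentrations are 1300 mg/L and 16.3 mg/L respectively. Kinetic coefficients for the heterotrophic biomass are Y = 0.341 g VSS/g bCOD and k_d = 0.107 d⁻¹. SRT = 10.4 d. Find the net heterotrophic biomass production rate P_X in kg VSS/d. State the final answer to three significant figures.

P_X ≈ 719 kg VSS/d

The observed yield is Y_obs = Y/(1 + k_d·θ_c) = 0.341 / (1 + 0.107 × 10.4) = 0.341 / 2.113 = 0.1614 g VSS per g bCOD removed.
ΔS = 1300 − 16.3 = 1284 mg/L, so the substrate removal rate is 3470 × 1284/1000 = 4454 kg bCOD/d.
Net biomass production P_X = Y_obs × Q·(S₀ − S) = 0.1614 × 4454 = 718.9 kg VSS/d.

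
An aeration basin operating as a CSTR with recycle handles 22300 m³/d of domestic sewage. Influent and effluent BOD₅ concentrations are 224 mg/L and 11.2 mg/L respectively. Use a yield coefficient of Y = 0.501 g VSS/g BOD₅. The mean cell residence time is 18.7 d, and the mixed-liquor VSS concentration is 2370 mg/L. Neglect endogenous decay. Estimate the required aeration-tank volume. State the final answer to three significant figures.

V ≈ 18800 m³

V·X = Y·Q·ΔS·θ_c gives V = 0.501 × 22300 × (224 − 11.2) × 18.7 / 2370 = 18759 m³.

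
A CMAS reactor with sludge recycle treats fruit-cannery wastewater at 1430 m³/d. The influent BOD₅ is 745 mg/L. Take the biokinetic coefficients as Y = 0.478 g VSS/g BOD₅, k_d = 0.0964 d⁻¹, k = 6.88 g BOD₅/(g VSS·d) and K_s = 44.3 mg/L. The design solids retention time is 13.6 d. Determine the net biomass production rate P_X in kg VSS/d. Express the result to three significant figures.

P_X ≈ 220 kg VSS/d

From the Monod/SRT balance for a CMAS, S = K_s·(1+k_d θ_c)/[θ_c·(Y k − k_d) − 1] = 44.3 × (1 + 0.0964 × 13.6) / [13.6 × (0.478 × 6.88 − 0.0964) − 1] = 102.4 / 42.41 = 2.414 mg/L.
Correct the yield for decay: Y_obs = Y/(1 + k_d θ_c) = 0.478 / (1 + 0.0964 × 13.6) = 0.478 / 2.311 = 0.2068.
Substrate removed = Q·(S₀ − S) = 1430 m³/d × (745 − 2.41) g/m³ = 1.06×10^6 g/d = 1062 kg/d.
P_X = Y_obs · Q(S₀ − S) = 0.2068 × 1062 = 219.6 kg VSS/d.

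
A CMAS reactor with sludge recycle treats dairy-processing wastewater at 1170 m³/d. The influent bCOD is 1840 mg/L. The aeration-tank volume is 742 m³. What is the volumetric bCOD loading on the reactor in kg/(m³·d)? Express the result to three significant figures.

L_v ≈ 2.90 kg bCOD/(m³·d)

Applied bCOD load per unit volume = Q·S₀/V = (1170 × 1840/1000)/742.0 = 2.901 kg bCOD·m⁻³·d⁻¹.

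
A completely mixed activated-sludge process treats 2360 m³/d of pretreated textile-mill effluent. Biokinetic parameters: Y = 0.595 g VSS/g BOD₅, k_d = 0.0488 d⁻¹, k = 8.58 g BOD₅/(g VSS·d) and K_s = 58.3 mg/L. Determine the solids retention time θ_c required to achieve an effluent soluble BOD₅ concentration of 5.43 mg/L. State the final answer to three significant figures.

θ_c ≈ 2.59 d

Specific growth rate at S = 5.43 mg/L: μ = YkS/(K_s+S) = 0.595·8.58·5.43/(58.3+5.43) = 0.4350 d⁻¹.
θ_c = 1/(μ − k_d) = 1/(0.4350 − 0.0488) = 1/0.3862 = 2.590 d.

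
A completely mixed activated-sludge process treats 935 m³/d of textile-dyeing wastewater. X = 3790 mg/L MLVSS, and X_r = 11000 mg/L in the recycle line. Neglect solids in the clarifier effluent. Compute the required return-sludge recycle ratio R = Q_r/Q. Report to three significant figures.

R ≈ 0.526

R = Q_r/Q = X/(X_r − X) = 3790 / (11000 − 3790) = 0.5257.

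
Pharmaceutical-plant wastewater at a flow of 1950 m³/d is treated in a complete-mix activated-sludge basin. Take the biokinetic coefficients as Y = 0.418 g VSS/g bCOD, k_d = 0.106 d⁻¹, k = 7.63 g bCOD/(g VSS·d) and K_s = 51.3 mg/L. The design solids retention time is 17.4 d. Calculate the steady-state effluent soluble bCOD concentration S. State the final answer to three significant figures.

For a completely mixed reactor with recycle the Lawrence–McCarty relation gives S = K_s·(1 + k_d·θ_c) / [θ_c·(Y·k − k_d) − 1] = 51.3 × (1 + 0.106 × 17.4) / [17.4 × (0.418 × 7.63 − 0.106) − 1] = 145.9 / 52.65 = 2.771 mg/L.

S ≈ 2.77 mg/L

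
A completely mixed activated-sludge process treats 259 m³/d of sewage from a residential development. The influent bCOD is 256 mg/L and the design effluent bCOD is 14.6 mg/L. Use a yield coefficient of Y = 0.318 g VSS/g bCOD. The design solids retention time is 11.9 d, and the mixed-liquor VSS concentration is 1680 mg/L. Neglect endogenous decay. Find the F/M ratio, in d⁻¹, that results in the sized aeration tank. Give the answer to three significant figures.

F/M ≈ 0.280 d⁻¹

V·X = Y·Q·ΔS·θ_c gives V = 0.318 × 259 × (256 − 14.6) × 11.9 / 1680 = 140.8 m³.
Food-to-microorganism ratio F/M = Q S₀ / (V X) = 259 × 256 / (140.8 × 1680) = 0.2802 d⁻¹.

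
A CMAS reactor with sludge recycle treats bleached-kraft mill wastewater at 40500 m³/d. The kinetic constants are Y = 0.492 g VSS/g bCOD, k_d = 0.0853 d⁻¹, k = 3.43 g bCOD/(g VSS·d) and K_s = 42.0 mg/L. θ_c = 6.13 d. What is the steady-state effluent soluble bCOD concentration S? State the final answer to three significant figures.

S ≈ 7.25 mg/L

For a completely mixed reactor with recycle the Lawrence–McCarty relation gives S = K_s·(1 + k_d·θ_c) / [θ_c·(Y·k − k_d) − 1] = 42.0 × (1 + 0.0853 × 6.13) / [6.13 × (0.492 × 3.43 − 0.0853) − 1] = 63.96 / 8.822 = 7.250 mg/L.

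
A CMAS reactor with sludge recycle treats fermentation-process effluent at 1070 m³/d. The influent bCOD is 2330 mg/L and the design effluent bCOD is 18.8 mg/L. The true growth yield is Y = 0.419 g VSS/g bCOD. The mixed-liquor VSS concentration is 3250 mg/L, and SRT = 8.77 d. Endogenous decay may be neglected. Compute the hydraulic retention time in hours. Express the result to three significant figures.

τ ≈ 62.7 h

Biomass mass balance (decay neglected): V·X = Y·Q·(S₀ − S)·θ_c, so V = 0.419 × 1070 × (2330 − 18.8) × 8.77 / 3250 = 2796 m³.
Hydraulic retention time τ = V/Q = 2796 / 1070 = 2.613 d = 62.72 h.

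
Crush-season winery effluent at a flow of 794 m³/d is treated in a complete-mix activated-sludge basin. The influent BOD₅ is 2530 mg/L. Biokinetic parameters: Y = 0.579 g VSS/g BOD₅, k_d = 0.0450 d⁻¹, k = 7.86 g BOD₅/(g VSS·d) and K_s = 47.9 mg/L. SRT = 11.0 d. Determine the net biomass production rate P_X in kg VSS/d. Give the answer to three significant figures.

P_X ≈ 778 kg VSS/d

For a completely mixed reactor with recycle the Lawrence–McCarty relation gives S = K_s·(1 + k_d·θ_c) / [θ_c·(Y·k − k_d) − 1] = 47.9 × (1 + 0.0450 × 11.0) / [11.0 × (0.579 × 7.86 − 0.0450) − 1] = 71.61 / 48.57 = 1.475 mg/L.
Y_obs = Y / (1 + k_d θ_c) = 0.579 / (1 + 0.0450 × 11.0) = 0.579 / 1.495 = 0.3873.
ΔS = 2530 − 1.47 = 2529 mg/L, so the substrate removal rate is 794 × 2529/1000 = 2008 kg BOD₅/d.
P_X = Y_obs · Q(S₀ − S) = 0.3873 × 2008 = 777.5 kg VSS/d.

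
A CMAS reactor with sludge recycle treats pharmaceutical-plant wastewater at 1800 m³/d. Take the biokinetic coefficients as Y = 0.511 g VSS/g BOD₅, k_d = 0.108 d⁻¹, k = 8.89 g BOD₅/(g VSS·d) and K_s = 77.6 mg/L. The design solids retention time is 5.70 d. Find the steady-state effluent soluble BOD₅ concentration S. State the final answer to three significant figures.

Effluent substrate depends only on kinetics and SRT: S = K_s(1 + k_d θ_c) / [θ_c(Yk − k_d) − 1] = 77.6 × (1 + 0.108 × 5.70) / [5.70 × (0.511 × 8.89 − 0.108) − 1] = 125.4 / 24.28 = 5.164 mg/L.

S ≈ 5.16 mg/L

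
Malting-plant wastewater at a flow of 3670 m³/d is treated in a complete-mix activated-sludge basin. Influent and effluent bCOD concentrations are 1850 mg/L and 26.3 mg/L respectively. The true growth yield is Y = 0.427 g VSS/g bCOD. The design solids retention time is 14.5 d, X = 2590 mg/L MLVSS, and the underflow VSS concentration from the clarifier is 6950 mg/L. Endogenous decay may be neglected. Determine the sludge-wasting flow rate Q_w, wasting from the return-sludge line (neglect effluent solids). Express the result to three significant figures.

Q_w ≈ 411 m³/d

V·X = Y·Q·ΔS·θ_c gives V = 0.427 × 3670 × (1850 − 26.3) × 14.5 / 2590 = 16000 m³.
Wasting from the return line (neglecting effluent solids): Q_w = V·X / (θ_c·X_r) = 16000 × 2590 / (14.5 × 6950) = 411.2 m³/d.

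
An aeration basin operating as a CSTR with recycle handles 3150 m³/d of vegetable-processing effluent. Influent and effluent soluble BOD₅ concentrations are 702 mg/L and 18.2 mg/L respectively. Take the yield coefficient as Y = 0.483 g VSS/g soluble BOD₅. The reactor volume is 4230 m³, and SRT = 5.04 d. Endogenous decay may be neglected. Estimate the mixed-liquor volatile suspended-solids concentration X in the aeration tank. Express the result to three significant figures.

Without decay, X = Y Q (S₀−S) θ_c / V = 0.483 × 3150 × (702 − 18.2) × 5.04 / 4230 = 1240 mg/L.

X ≈ 1240 mg/L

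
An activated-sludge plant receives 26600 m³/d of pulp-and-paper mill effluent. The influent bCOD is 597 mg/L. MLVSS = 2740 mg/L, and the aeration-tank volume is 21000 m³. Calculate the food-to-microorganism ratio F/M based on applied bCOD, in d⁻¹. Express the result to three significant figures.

F/M ≈ 0.276 d⁻¹

Food-to-microorganism ratio F/M = Q S₀ / (V X) = 26600 × 597 / (21000 × 2740) = 0.2760 d⁻¹.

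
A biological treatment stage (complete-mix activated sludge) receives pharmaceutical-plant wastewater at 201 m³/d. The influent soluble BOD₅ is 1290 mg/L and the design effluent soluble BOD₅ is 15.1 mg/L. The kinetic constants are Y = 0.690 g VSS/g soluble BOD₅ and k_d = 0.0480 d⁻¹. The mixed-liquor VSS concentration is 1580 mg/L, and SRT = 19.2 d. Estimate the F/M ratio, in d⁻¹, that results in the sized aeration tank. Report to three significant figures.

F/M ≈ 0.147 d⁻¹

From the SRT design equation V = Y Q (S₀−S) θ_c / [X (1 + k_d θ_c)] = 0.690 × 201 × (1290 − 15.1) × 19.2 / [1580 × (1 + 0.0480 × 19.2)] = 3.39×10^6 / 3036 = 1118 m³.
Food-to-microorganism ratio F/M = Q S₀ / (V X) = 201 × 1290 / (1118 × 1580) = 0.1468 d⁻¹.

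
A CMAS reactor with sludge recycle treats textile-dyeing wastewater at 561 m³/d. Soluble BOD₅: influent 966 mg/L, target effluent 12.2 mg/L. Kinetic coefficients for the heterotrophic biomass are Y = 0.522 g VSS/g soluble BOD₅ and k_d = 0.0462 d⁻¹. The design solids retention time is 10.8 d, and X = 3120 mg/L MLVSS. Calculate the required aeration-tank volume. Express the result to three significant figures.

Rearranging the biomass balance for a CMAS with decay, V = Y·Q·ΔS·θ_c / [X·(1+k_d θ_c)] = 0.522 × 561 × (966 − 12.2) × 10.8 / [3120 × (1 + 0.0462 × 10.8)] = 3.02×10^6 / 4677 = 645.0 m³.

V ≈ 645 m³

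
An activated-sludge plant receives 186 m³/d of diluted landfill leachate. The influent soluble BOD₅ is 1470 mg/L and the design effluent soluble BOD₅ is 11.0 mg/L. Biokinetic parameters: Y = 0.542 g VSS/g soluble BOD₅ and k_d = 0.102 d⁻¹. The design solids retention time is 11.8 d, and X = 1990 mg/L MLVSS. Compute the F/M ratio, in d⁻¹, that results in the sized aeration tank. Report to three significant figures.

F/M ≈ 0.347 d⁻¹

Rearranging the biomass balance for a CMAS with decay, V = Y·Q·ΔS·θ_c / [X·(1+k_d θ_c)] = 0.542 × 186 × (1470 − 11.0) × 11.8 / [1990 × (1 + 0.102 × 11.8)] = 1.74×10^6 / 4385 = 395.8 m³.
F/M = Q·S₀ / (V·X) = 186 × 1470 / (395.8 × 1990) = 0.3471 g soluble BOD₅·(g VSS·d)⁻¹.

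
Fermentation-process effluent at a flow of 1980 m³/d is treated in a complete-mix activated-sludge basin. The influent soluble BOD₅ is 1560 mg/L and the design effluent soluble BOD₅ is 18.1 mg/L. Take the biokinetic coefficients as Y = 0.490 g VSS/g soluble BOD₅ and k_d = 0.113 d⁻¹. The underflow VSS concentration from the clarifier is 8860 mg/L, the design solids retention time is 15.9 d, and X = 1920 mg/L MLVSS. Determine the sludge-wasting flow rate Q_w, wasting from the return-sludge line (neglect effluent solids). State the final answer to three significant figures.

From the SRT design equation V = Y Q (S₀−S) θ_c / [X (1 + k_d θ_c)] = 0.490 × 1980 × (1560 − 18.1) × 15.9 / [1920 × (1 + 0.113 × 15.9)] = 2.38×10^7 / 5370 = 4430 m³.
Q_w = (V·X)/(θ_c X_r) = 4430 × 1920 / (15.9 × 8860) = 60.37 m³/d.

Q_w ≈ 60.4 m³/d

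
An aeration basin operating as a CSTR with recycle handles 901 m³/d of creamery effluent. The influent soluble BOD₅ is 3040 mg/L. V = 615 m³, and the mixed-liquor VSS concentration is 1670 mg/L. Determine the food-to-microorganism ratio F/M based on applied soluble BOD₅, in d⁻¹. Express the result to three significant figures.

F/M ≈ 2.67 d⁻¹

F/M = applied load / biomass = Q·S₀/(V·X) = 901 × 3040 / (615.0 × 1670) = 2.667 d⁻¹.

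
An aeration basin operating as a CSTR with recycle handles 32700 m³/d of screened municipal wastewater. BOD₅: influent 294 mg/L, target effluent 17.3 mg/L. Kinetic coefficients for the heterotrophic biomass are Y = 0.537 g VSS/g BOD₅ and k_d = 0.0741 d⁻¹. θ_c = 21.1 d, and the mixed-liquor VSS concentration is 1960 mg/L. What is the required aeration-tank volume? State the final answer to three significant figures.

Rearranging the biomass balance for a CMAS with decay, V = Y·Q·ΔS·θ_c / [X·(1+k_d θ_c)] = 0.537 × 32700 × (294 − 17.3) × 21.1 / [1960 × (1 + 0.0741 × 21.1)] = 1.03×10^8 / 5024 = 20404 m³.

V ≈ 20400 m³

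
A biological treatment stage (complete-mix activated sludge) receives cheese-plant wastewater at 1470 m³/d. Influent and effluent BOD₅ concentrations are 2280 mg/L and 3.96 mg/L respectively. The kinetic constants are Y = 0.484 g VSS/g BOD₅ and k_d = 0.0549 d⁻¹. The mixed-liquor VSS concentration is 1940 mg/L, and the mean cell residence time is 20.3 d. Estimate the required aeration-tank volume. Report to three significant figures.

V ≈ 8010 m³

Steady-state biomass mass balance: V·X·(1 + k_d·θ_c) = Y·Q·(S₀ − S)·θ_c, so V = 0.484 × 1470 × (2280 − 3.96) × 20.3 / [1940 × (1 + 0.0549 × 20.3)] = 3.29×10^7 / 4102 = 8014 m³.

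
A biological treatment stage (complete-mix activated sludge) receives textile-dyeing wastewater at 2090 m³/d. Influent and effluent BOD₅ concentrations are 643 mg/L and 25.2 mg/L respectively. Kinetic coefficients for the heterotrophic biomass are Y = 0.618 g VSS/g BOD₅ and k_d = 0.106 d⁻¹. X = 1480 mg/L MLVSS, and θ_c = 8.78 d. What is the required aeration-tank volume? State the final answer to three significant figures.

Steady-state biomass mass balance: V·X·(1 + k_d·θ_c) = Y·Q·(S₀ − S)·θ_c, so V = 0.618 × 2090 × (643 − 25.2) × 8.78 / [1480 × (1 + 0.106 × 8.78)] = 7.01×10^6 / 2857 = 2452 m³.

V ≈ 2450 m³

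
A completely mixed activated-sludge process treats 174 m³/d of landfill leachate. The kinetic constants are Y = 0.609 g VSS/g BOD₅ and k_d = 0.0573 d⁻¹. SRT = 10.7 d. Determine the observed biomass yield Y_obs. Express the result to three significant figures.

Observed yield with endogenous decay: Y_obs = Y / (1 + k_d·θ_c) = 0.609 / (1 + 0.0573 × 10.7) = 0.609 / 1.613 = 0.3775 g VSS/g BOD₅.

Y_obs ≈ 0.378 g VSS/g BOD₅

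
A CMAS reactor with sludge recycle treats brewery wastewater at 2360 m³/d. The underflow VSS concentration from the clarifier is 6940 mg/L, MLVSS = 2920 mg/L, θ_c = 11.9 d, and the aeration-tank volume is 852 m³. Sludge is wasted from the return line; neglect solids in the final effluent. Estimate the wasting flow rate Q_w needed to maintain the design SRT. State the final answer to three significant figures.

θ_c = V·X/(Q_w·X_r) when wasting from the recycle, so Q_w = V·X/(θ_c·X_r) = 852.0 × 2920 / (11.9 × 6940) = 30.12 m³/d.

Q_w ≈ 30.1 m³/d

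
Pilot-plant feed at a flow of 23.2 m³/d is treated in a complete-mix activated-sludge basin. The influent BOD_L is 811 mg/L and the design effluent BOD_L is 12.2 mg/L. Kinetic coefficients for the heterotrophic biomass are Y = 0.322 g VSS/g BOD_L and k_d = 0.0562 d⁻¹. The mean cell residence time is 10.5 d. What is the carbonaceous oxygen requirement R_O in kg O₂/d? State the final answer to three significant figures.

R_O ≈ 13.2 kg O₂/d

Observed yield with endogenous decay: Y_obs = Y / (1 + k_d·θ_c) = 0.322 / (1 + 0.0562 × 10.5) = 0.322 / 1.590 = 0.2025 g VSS/g BOD_L.
ΔS = 811 − 12.2 = 798.8 mg/L, so the substrate removal rate is 23.2 × 798.8/1000 = 18.53 kg BOD_L/d.
P_X = Y_obs·Q·(S₀ − S) = 0.2025 × 18.53 = 3.753 kg VSS/d.
R_O = Q·(S₀ − S) − 1.42·P_X = 18.53 − 1.42 × 3.753 = 13.20 kg O₂/d.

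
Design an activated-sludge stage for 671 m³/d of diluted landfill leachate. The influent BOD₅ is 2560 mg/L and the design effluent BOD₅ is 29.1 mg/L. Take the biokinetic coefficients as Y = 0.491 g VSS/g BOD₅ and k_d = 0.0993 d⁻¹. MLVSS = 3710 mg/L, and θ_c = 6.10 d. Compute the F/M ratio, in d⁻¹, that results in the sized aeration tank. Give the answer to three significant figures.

F/M ≈ 0.542 d⁻¹

Rearranging the biomass balance for a CMAS with decay, V = Y·Q·ΔS·θ_c / [X·(1+k_d θ_c)] = 0.491 × 671 × (2560 − 29.1) × 6.10 / [3710 × (1 + 0.0993 × 6.10)] = 5.09×10^6 / 5957 = 853.8 m³.
F/M = applied load / biomass = Q·S₀/(V·X) = 671 × 2560 / (853.8 × 3710) = 0.5423 d⁻¹.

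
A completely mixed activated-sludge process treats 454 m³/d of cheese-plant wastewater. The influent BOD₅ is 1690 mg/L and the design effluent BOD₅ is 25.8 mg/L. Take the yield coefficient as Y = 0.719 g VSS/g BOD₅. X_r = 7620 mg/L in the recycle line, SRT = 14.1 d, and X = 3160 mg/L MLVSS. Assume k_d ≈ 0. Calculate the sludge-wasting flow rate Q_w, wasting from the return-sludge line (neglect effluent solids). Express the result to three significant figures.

Q_w ≈ 71.3 m³/d

V·X = Y·Q·ΔS·θ_c gives V = 0.719 × 454 × (1690 − 25.8) × 14.1 / 3160 = 2424 m³.
Wasting from the return line (neglecting effluent solids): Q_w = V·X / (θ_c·X_r) = 2424 × 3160 / (14.1 × 7620) = 71.29 m³/d.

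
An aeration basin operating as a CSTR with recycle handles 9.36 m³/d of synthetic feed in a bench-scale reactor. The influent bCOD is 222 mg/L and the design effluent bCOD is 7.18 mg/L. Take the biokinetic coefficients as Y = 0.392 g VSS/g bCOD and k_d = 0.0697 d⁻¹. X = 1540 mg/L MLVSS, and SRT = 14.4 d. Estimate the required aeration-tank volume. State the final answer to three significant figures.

Rearranging the biomass balance for a CMAS with decay, V = Y·Q·ΔS·θ_c / [X·(1+k_d θ_c)] = 0.392 × 9.36 × (222 − 7.18) × 14.4 / [1540 × (1 + 0.0697 × 14.4)] = 1.14×10^4 / 3086 = 3.678 m³.

V ≈ 3.68 m³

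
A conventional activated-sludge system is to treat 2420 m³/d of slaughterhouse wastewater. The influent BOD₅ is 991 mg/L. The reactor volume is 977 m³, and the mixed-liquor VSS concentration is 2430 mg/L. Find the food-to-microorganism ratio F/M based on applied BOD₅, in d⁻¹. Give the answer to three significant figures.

F/M ≈ 1.01 d⁻¹

F/M = Q·S₀ / (V·X) = 2420 × 991 / (977.0 × 2430) = 1.010 g BOD₅·(g VSS·d)⁻¹.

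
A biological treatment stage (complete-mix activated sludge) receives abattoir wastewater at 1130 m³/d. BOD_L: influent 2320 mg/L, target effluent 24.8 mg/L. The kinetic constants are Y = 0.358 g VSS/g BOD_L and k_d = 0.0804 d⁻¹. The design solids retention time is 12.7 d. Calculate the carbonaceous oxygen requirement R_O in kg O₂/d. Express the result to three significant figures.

Observed yield with endogenous decay: Y_obs = Y / (1 + k_d·θ_c) = 0.358 / (1 + 0.0804 × 12.7) = 0.358 / 2.021 = 0.1771 g VSS/g BOD_L.
ΔS = 2320 − 24.8 = 2295 mg/L, so the substrate removal rate is 1130 × 2295/1000 = 2594 kg BOD_L/d.
Net sludge production P_X = 0.1771 × 2594 = 459.4 kg VSS/d.
R_O = Q·ΔS − 1.42 P_X = 2594 − 652.4 = 1941 kg O₂/d.

R_O ≈ 1940 kg O₂/d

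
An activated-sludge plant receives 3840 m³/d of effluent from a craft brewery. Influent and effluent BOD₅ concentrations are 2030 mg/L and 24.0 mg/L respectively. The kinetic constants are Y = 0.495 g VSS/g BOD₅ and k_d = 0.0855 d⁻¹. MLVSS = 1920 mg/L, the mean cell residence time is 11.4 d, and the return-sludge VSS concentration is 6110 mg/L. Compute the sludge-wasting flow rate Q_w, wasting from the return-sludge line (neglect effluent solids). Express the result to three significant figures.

Q_w ≈ 316 m³/d

Rearranging the biomass balance for a CMAS with decay, V = Y·Q·ΔS·θ_c / [X·(1+k_d θ_c)] = 0.495 × 3840 × (2030 − 24.0) × 11.4 / [1920 × (1 + 0.0855 × 11.4)] = 4.35×10^7 / 3791 = 11465 m³.
Wasting from the return line (neglecting effluent solids): Q_w = V·X / (θ_c·X_r) = 11465 × 1920 / (11.4 × 6110) = 316.0 m³/d.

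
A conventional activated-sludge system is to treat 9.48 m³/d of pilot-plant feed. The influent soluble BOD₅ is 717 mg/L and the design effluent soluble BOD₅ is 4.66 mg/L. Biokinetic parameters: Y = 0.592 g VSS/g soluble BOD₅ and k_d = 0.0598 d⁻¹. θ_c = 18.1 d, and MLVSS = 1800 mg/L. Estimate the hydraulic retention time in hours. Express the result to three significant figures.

τ ≈ 48.9 h

From the SRT design equation V = Y Q (S₀−S) θ_c / [X (1 + k_d θ_c)] = 0.592 × 9.48 × (717 − 4.66) × 18.1 / [1800 × (1 + 0.0598 × 18.1)] = 7.24×10^4 / 3748 = 19.30 m³.
τ = V/Q = 19.30/9.48 = 2.036 d, or 48.87 h.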